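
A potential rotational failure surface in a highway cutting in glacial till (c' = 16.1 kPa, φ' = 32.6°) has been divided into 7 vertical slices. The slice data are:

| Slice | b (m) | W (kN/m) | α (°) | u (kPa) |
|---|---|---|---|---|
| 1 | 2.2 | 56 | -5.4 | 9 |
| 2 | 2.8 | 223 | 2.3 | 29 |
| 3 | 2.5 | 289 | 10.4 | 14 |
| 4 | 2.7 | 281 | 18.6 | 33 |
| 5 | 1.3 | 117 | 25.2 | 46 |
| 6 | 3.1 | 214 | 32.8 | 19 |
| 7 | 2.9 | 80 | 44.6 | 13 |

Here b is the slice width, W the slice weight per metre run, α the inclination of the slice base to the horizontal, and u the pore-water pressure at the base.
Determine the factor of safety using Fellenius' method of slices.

Ordinary method of slices: FS = Σ[c'·Δl_i + (W_i cosα_i − u_i·Δl_i)·tanφ'] / Σ W_i sinα_i, with Δl_i = b_i / cosα_i.
Slice 1: Δl = 2.2/cos(-5.4°) = 2.210 m; N'_1 = 56·cos(-5.4°) − 9·2.210 = 35.9; c'Δl = 35.58; W sinα = -5.3
Slice 2: Δl = 2.8/cos2.3° = 2.802 m; N'_2 = 223·cos2.3° − 29·2.802 = 141.6; c'Δl = 45.12; W sinα = 8.9
Slice 3: Δl = 2.5/cos10.4° = 2.542 m; N'_3 = 289·cos10.4° − 14·2.542 = 248.7; c'Δl = 40.92; W sinα = 52.2
Slice 4: Δl = 2.7/cos18.6° = 2.849 m; N'_4 = 281·cos18.6° − 33·2.849 = 172.3; c'Δl = 45.87; W sinα = 89.6
Slice 5: Δl = 1.3/cos25.2° = 1.437 m; N'_5 = 117·cos25.2° − 46·1.437 = 39.8; c'Δl = 23.13; W sinα = 49.8
Slice 6: Δl = 3.1/cos32.8° = 3.688 m; N'_6 = 214·cos32.8° − 19·3.688 = 109.8; c'Δl = 59.38; W sinα = 115.9
Slice 7: Δl = 2.9/cos44.6° = 4.073 m; N'_7 = 80·cos44.6° − 13·4.073 = 4.0; c'Δl = 65.57; W sinα = 56.2
Σc'Δl = 315.6 kN/m; ΣN' = 752.0 kN/m; ΣW sinα = 367.4 kN/m
Resisting = 315.6 + 752.0·tan32.6° = 315.6 + 480.9 = 796.5 kN/m
FS = 796.5 / 367.4 = 2.168

FS = 2.17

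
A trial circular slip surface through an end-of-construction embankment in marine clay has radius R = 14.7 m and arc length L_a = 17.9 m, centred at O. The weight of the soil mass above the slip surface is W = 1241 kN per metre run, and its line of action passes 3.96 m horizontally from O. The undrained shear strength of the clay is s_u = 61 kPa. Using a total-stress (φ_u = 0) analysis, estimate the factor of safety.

FS = 3.27

Taking moments about the centre O, the resisting moment is provided by the undrained shear strength acting along the arc:
M_R = s_u·L_a·R = 61·17.90·14.7 = 16050.9 kN·m/m
M_D = W·d = 1241·3.96 = 4914.4 kN·m/m
FS = M_R / M_D = 16050.9 / 4914.4 = 3.266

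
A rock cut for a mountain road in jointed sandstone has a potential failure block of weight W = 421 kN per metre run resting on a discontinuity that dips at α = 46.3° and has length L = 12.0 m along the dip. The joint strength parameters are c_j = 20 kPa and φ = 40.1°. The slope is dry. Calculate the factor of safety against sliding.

Resolving the block weight along and normal to the plane and applying the Mohr–Coulomb strength on the joint:
N' = W cosα = 421·cos46.3° = 290.9 kN/m
Driving force T = W sinα = 421·sin46.3° = 304.4 kN/m
Resisting force R = c_j·L + N'·tanφ = 20·12.0 + 290.9·tan40.1° = 240.0 + 244.9 = 484.9 kN/m
FS = R / T = 484.9 / 304.4 = 1.593

FS = 1.59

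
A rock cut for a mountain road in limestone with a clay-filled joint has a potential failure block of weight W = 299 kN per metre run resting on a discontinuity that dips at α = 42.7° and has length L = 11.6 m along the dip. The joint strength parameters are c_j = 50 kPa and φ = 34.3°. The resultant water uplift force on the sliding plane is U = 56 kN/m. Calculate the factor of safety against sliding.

FS = 3.41

Resolving the block weight along and normal to the plane and applying the Mohr–Coulomb strength on the joint:
N' = W cosα − U = 299·cos42.7° − 56 = 163.7 kN/m
Driving force T = W sinα = 299·sin42.7° = 202.8 kN/m
Resisting force R = c_j·L + N'·tanφ = 50·11.6 + 163.7·tan34.3° = 580.0 + 111.7 = 691.7 kN/m
FS = R / T = 691.7 / 202.8 = 3.411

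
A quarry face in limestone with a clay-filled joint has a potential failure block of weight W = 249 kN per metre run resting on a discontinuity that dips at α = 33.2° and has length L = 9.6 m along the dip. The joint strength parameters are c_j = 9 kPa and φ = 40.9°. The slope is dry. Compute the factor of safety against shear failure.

FS = 1.96

Resolving the block weight along and normal to the plane and applying the Mohr–Coulomb strength on the joint:
N' = W cosα = 249·cos33.2° = 208.4 kN/m
Driving force T = W sinα = 249·sin33.2° = 136.3 kN/m
Resisting force R = c_j·L + N'·tanφ = 9·9.6 + 208.4·tan40.9° = 86.4 + 180.5 = 266.9 kN/m
FS = R / T = 266.9 / 136.3 = 1.957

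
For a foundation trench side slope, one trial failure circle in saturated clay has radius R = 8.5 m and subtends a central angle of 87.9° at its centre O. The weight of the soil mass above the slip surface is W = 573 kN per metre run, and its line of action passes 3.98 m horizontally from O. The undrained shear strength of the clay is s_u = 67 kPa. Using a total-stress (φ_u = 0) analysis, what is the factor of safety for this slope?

Taking moments about the centre O, the resisting moment is provided by the undrained shear strength acting along the arc:
Arc length L_a = R·θ = 8.5·(87.9°·π/180) = 8.5·1.5341 = 13.04 m
M_R = s_u·L_a·R = 67·13.04·8.5 = 7426.4 kN·m/m
M_D = W·d = 573·3.98 = 2280.5 kN·m/m
FS = M_R / M_D = 7426.4 / 2280.5 = 3.256

FS = 3.26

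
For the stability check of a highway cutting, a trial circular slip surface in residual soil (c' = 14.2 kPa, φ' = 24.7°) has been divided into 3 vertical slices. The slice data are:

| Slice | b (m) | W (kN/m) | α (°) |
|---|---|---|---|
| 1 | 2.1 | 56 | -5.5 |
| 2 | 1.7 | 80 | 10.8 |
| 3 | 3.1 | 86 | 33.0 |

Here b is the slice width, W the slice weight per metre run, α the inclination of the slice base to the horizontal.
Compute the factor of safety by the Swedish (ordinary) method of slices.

Ordinary method of slices: FS = Σ[c'·Δl_i + (W_i cosα_i)·tanφ'] / Σ W_i sinα_i, with Δl_i = b_i / cosα_i.
Slice 1: Δl = 2.1/cos(-5.5°) = 2.110 m; N'_1 = 56·cos(-5.5°) = 55.7; c'Δl = 29.96; W sinα = -5.4
Slice 2: Δl = 1.7/cos10.8° = 1.731 m; N'_2 = 80·cos10.8° = 78.6; c'Δl = 24.58; W sinα = 15.0
Slice 3: Δl = 3.1/cos33.0° = 3.696 m; N'_3 = 86·cos33.0° = 72.1; c'Δl = 52.49; W sinα = 46.8
Σc'Δl = 107.0 kN/m; ΣN' = 206.5 kN/m; ΣW sinα = 56.5 kN/m
Resisting = 107.0 + 206.5·tan24.7° = 107.0 + 95.0 = 202.0 kN/m
FS = 202.0 / 56.5 = 3.577

FS = 3.58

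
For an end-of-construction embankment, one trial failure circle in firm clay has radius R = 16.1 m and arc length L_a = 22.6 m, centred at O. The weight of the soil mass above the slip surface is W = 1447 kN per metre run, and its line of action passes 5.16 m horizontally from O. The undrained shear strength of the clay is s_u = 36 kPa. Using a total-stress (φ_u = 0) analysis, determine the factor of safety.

Taking moments about the centre O, the resisting moment is provided by the undrained shear strength acting along the arc:
M_R = s_u·L_a·R = 36·22.60·16.1 = 13099.0 kN·m/m
M_D = W·d = 1447·5.16 = 7466.5 kN·m/m
FS = M_R / M_D = 13099.0 / 7466.5 = 1.754

FS = 1.75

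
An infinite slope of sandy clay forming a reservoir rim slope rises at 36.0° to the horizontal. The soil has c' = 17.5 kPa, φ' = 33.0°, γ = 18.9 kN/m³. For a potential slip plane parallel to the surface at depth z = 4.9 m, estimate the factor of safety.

For an infinite slope with a slip plane parallel to the surface (no pore pressure): FS = [c' + γz cos²β tanφ'] / [γz sinβ cosβ].
γz = 18.9·4.9 = 92.61 kN/m²
Numerator = 17.5 + 92.61·cos²36.0°·tan33.0° = 17.5 + 92.61·0.6545·0.6494 = 56.863 kPa
Denominator = 92.61·sin36.0°·cos36.0° = 92.61·0.5878·0.8090 = 44.039 kPa
FS = 56.863 / 44.039 = 1.291

FS = 1.29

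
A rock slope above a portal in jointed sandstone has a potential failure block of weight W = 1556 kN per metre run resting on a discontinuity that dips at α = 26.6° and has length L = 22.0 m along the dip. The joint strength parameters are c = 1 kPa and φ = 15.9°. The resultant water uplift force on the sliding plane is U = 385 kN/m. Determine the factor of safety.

FS = 0.44

Resolving the block weight along and normal to the plane and applying the Mohr–Coulomb strength on the joint:
N' = W cosα − U = 1556·cos26.6° − 385 = 1006.3 kN/m
Driving force T = W sinα = 1556·sin26.6° = 696.7 kN/m
Resisting force R = c·L + N'·tanφ = 1·22.0 + 1006.3·tan15.9° = 22.0 + 286.7 = 308.7 kN/m
FS = R / T = 308.7 / 696.7 = 0.443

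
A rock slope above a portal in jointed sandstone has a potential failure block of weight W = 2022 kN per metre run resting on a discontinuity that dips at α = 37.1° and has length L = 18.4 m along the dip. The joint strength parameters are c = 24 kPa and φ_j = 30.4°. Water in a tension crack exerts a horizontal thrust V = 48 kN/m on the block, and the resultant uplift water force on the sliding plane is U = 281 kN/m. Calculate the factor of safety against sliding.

FS = 0.96

Resolving the block weight along and normal to the plane and applying the Mohr–Coulomb strength on the joint:
N' = W cosα − U − V sinα = 2022·cos37.1° − 281 − 48·sin37.1° = 1302.8 kN/m
Driving force T = W sinα + V cosα = 2022·sin37.1° + 48·cos37.1° = 1258.0 kN/m
Resisting force R = c·L + N'·tanφ_j = 24·18.4 + 1302.8·tan30.4° = 441.6 + 764.3 = 1205.9 kN/m
FS = R / T = 1205.9 / 1258.0 = 0.959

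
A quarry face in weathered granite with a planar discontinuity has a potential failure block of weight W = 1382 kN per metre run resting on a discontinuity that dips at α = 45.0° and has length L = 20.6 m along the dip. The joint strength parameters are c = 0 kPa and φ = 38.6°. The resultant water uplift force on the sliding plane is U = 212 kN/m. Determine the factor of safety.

Resolving the block weight along and normal to the plane and applying the Mohr–Coulomb strength on the joint:
N' = W cosα − U = 1382·cos45.0° − 212 = 765.2 kN/m
Driving force T = W sinα = 1382·sin45.0° = 977.2 kN/m
Resisting force R = c·L + N'·tanφ = 0·20.6 + 765.2·tan38.6° = 0.0 + 610.9 = 610.9 kN/m
FS = R / T = 610.9 / 977.2 = 0.625

FS = 0.63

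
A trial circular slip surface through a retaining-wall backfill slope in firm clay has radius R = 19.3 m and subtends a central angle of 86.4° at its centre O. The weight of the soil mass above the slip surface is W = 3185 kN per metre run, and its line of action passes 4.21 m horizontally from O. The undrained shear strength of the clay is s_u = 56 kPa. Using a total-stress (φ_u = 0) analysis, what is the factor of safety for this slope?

FS = 2.35

Taking moments about the centre O, the resisting moment is provided by the undrained shear strength acting along the arc:
Arc length L_a = R·θ = 19.3·(86.4°·π/180) = 19.3·1.5080 = 29.10 m
M_R = s_u·L_a·R = 56·29.10·19.3 = 31455.3 kN·m/m
M_D = W·d = 3185·4.21 = 13408.9 kN·m/m
FS = M_R / M_D = 31455.3 / 13408.9 = 2.346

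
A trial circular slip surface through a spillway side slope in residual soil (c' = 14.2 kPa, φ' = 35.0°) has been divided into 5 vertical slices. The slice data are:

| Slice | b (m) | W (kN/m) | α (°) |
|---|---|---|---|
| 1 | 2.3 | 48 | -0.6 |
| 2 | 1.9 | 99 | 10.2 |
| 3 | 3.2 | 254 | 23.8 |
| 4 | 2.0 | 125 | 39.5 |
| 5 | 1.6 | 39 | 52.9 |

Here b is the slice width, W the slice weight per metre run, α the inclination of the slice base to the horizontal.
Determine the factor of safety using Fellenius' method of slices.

Ordinary method of slices: FS = Σ[c'·Δl_i + (W_i cosα_i)·tanφ'] / Σ W_i sinα_i, with Δl_i = b_i / cosα_i.
Slice 1: Δl = 2.3/cos(-0.6°) = 2.300 m; N'_1 = 48·cos(-0.6°) = 48.0; c'Δl = 32.66; W sinα = -0.5
Slice 2: Δl = 1.9/cos10.2° = 1.931 m; N'_2 = 99·cos10.2° = 97.4; c'Δl = 27.41; W sinα = 17.5
Slice 3: Δl = 3.2/cos23.8° = 3.497 m; N'_3 = 254·cos23.8° = 232.4; c'Δl = 49.66; W sinα = 102.5
Slice 4: Δl = 2.0/cos39.5° = 2.592 m; N'_4 = 125·cos39.5° = 96.5; c'Δl = 36.81; W sinα = 79.5
Slice 5: Δl = 1.6/cos52.9° = 2.652 m; N'_5 = 39·cos52.9° = 23.5; c'Δl = 37.67; W sinα = 31.1
Σc'Δl = 184.2 kN/m; ΣN' = 497.8 kN/m; ΣW sinα = 230.1 kN/m
Resisting = 184.2 + 497.8·tan35.0° = 184.2 + 348.6 = 532.8 kN/m
FS = 532.8 / 230.1 = 2.315

FS = 2.31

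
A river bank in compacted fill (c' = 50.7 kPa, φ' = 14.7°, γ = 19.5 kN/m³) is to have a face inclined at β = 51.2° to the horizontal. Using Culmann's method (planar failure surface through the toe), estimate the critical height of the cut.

H_c = 39.97 m

Culmann's analysis gives the critical failure plane at α_cr = (β + φ')/2 = (51.2 + 14.7)/2 = 33.0°, and the critical height
H_c = (4c'/γ) · sinβ cosφ' / [1 − cos(β − φ')]
    = (4·50.7/19.5) · sin51.2°·cos14.7° / [1 − cos(36.5°)]
    = 10.400 · 0.7793·0.9673 / [1 − 0.8039]
    = 10.400 · 0.7538 / 0.1961
    = 39.97 m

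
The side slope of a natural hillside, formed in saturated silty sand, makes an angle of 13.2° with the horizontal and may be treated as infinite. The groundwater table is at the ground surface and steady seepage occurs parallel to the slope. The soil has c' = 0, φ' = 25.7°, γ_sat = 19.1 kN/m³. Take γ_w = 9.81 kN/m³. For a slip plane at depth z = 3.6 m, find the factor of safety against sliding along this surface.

With seepage parallel to the slope and the water table at the surface, the effective normal stress on the slip plane uses the buoyant unit weight γ' = γ_sat − γ_w while the driving shear stress uses γ_sat:
FS = [c' + γ' z cos²β tanφ'] / [γ_sat z sinβ cosβ]
(For c' = 0 this reduces to FS = (γ'/γ_sat)·tanφ'/tanβ.)
γ' = 19.1 − 9.81 = 9.29 kN/m³
Numerator = 0.0 + 9.29·3.6·cos²13.2°·tan25.7° = 0.0 + 9.29·3.6·0.9479·0.4813 = 15.256 kPa
Denominator = 19.1·3.6·sin13.2°·cos13.2° = 19.1·3.6·0.2284·0.9736 = 15.287 kPa
FS = 15.256 / 15.287 = 0.998

FS = 1.00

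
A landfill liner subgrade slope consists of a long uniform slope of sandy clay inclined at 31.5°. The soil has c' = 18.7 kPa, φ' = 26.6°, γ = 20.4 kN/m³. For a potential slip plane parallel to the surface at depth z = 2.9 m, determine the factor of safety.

FS = 1.53

For an infinite slope with a slip plane parallel to the surface (no pore pressure): FS = [c' + γz cos²β tanφ'] / [γz sinβ cosβ].
γz = 20.4·2.9 = 59.16 kN/m²
Numerator = 18.7 + 59.16·cos²31.5°·tan26.6° = 18.7 + 59.16·0.7270·0.5008 = 40.237 kPa
Denominator = 59.16·sin31.5°·cos31.5° = 59.16·0.5225·0.8526 = 26.356 kPa
FS = 40.237 / 26.356 = 1.527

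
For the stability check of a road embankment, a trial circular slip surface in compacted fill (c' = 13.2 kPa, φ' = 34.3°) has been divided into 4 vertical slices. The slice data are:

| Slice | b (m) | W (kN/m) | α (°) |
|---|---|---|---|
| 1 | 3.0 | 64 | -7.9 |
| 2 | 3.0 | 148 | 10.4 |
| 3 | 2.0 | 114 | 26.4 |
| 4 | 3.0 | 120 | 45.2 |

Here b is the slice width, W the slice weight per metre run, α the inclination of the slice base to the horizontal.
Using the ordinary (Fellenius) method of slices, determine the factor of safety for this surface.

Ordinary method of slices: FS = Σ[c'·Δl_i + (W_i cosα_i)·tanφ'] / Σ W_i sinα_i, with Δl_i = b_i / cosα_i.
Slice 1: Δl = 3.0/cos(-7.9°) = 3.029 m; N'_1 = 64·cos(-7.9°) = 63.4; c'Δl = 39.98; W sinα = -8.8
Slice 2: Δl = 3.0/cos10.4° = 3.050 m; N'_2 = 148·cos10.4° = 145.6; c'Δl = 40.26; W sinα = 26.7
Slice 3: Δl = 2.0/cos26.4° = 2.233 m; N'_3 = 114·cos26.4° = 102.1; c'Δl = 29.47; W sinα = 50.7
Slice 4: Δl = 3.0/cos45.2° = 4.258 m; N'_4 = 120·cos45.2° = 84.6; c'Δl = 56.20; W sinα = 85.1
Σc'Δl = 165.9 kN/m; ΣN' = 395.6 kN/m; ΣW sinα = 153.8 kN/m
Resisting = 165.9 + 395.6·tan34.3° = 165.9 + 269.9 = 435.8 kN/m
FS = 435.8 / 153.8 = 2.834

FS = 2.83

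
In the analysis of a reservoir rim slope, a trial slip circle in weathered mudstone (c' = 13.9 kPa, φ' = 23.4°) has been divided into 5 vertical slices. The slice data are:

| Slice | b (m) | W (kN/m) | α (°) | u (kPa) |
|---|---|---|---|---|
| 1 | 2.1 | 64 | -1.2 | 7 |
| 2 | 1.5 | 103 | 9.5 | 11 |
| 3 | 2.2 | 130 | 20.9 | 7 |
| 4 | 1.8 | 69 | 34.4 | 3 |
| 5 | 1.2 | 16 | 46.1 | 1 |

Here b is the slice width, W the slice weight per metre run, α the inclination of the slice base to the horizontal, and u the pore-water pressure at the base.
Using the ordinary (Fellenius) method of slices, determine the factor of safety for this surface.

Ordinary method of slices: FS = Σ[c'·Δl_i + (W_i cosα_i − u_i·Δl_i)·tanφ'] / Σ W_i sinα_i, with Δl_i = b_i / cosα_i.
Slice 1: Δl = 2.1/cos(-1.2°) = 2.100 m; N'_1 = 64·cos(-1.2°) − 7·2.100 = 49.3; c'Δl = 29.20; W sinα = -1.3
Slice 2: Δl = 1.5/cos9.5° = 1.521 m; N'_2 = 103·cos9.5° − 11·1.521 = 84.9; c'Δl = 21.14; W sinα = 17.0
Slice 3: Δl = 2.2/cos20.9° = 2.355 m; N'_3 = 130·cos20.9° − 7·2.355 = 105.0; c'Δl = 32.73; W sinα = 46.4
Slice 4: Δl = 1.8/cos34.4° = 2.182 m; N'_4 = 69·cos34.4° − 3·2.182 = 50.4; c'Δl = 30.32; W sinα = 39.0
Slice 5: Δl = 1.2/cos46.1° = 1.731 m; N'_5 = 16·cos46.1° − 1·1.731 = 9.4; c'Δl = 24.06; W sinα = 11.5
Σc'Δl = 137.4 kN/m; ΣN' = 298.9 kN/m; ΣW sinα = 112.5 kN/m
Resisting = 137.4 + 298.9·tan23.4° = 137.4 + 129.3 = 266.8 kN/m
FS = 266.8 / 112.5 = 2.370

FS = 2.37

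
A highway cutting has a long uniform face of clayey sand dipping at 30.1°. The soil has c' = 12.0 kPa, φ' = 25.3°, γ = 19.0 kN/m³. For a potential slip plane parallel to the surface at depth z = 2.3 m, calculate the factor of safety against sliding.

FS = 1.45

For an infinite slope with a slip plane parallel to the surface (no pore pressure): FS = [c' + γz cos²β tanφ'] / [γz sinβ cosβ].
γz = 19.0·2.3 = 43.70 kN/m²
Numerator = 12.0 + 43.70·cos²30.1°·tan25.3° = 12.0 + 43.70·0.7485·0.4727 = 27.461 kPa
Denominator = 43.70·sin30.1°·cos30.1° = 43.70·0.5015·0.8652 = 18.961 kPa
FS = 27.461 / 18.961 = 1.448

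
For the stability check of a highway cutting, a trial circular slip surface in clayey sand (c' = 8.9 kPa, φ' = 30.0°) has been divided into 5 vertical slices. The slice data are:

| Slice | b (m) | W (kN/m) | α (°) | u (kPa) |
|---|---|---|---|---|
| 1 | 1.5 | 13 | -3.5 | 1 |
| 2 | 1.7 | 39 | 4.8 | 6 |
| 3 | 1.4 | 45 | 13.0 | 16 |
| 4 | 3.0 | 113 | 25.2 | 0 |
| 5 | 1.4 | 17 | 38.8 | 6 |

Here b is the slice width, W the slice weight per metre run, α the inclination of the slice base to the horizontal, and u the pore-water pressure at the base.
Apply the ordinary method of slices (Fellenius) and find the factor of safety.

Ordinary method of slices: FS = Σ[c'·Δl_i + (W_i cosα_i − u_i·Δl_i)·tanφ'] / Σ W_i sinα_i, with Δl_i = b_i / cosα_i.
Slice 1: Δl = 1.5/cos(-3.5°) = 1.503 m; N'_1 = 13·cos(-3.5°) − 1·1.503 = 11.5; c'Δl = 13.37; W sinα = -0.8
Slice 2: Δl = 1.7/cos4.8° = 1.706 m; N'_2 = 39·cos4.8° − 6·1.706 = 28.6; c'Δl = 15.18; W sinα = 3.3
Slice 3: Δl = 1.4/cos13.0° = 1.437 m; N'_3 = 45·cos13.0° − 16·1.437 = 20.9; c'Δl = 12.79; W sinα = 10.1
Slice 4: Δl = 3.0/cos25.2° = 3.316 m; N'_4 = 113·cos25.2° − 0·3.316 = 102.2; c'Δl = 29.51; W sinα = 48.1
Slice 5: Δl = 1.4/cos38.8° = 1.796 m; N'_5 = 17·cos38.8° − 6·1.796 = 2.5; c'Δl = 15.99; W sinα = 10.7
Σc'Δl = 86.8 kN/m; ΣN' = 165.7 kN/m; ΣW sinα = 71.4 kN/m
Resisting = 86.8 + 165.7·tan30.0° = 86.8 + 95.7 = 182.5 kN/m
FS = 182.5 / 71.4 = 2.557

FS = 2.56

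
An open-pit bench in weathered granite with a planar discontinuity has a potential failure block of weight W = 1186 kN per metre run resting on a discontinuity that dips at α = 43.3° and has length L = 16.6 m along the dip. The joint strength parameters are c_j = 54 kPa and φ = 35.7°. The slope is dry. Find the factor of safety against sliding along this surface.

Resolving the block weight along and normal to the plane and applying the Mohr–Coulomb strength on the joint:
N' = W cosα = 1186·cos43.3° = 863.1 kN/m
Driving force T = W sinα = 1186·sin43.3° = 813.4 kN/m
Resisting force R = c_j·L + N'·tanφ = 54·16.6 + 863.1·tan35.7° = 896.4 + 620.2 = 1516.6 kN/m
FS = R / T = 1516.6 / 813.4 = 1.865

FS = 1.86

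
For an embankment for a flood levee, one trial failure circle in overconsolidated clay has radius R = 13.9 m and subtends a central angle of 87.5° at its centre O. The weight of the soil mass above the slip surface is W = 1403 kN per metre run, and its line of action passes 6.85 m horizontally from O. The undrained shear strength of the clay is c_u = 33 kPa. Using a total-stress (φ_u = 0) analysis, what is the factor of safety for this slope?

FS = 1.01

Taking moments about the centre O, the resisting moment is provided by the undrained shear strength acting along the arc:
Arc length L_a = R·θ = 13.9·(87.5°·π/180) = 13.9·1.5272 = 21.23 m
M_R = c_u·L_a·R = 33·21.23·13.9 = 9737.1 kN·m/m
M_D = W·d = 1403·6.85 = 9610.5 kN·m/m
FS = M_R / M_D = 9737.1 / 9610.5 = 1.013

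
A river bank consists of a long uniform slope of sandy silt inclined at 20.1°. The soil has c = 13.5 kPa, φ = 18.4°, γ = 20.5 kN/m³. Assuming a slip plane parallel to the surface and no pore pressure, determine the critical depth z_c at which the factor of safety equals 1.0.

Setting FS = 1.00 in FS = [c + γz cos²β tanφ] / [γz sinβ cosβ] and solving for z:
z = c / [γ cosβ (FS·sinβ − cosβ·tanφ)]
  = 13.5 / [20.5·cos20.1°·(1.00·sin20.1° − cos20.1°·tan18.4°)]
  = 13.5 / [20.5·0.9391·(1.00·0.3437 − 0.9391·0.3327)]
  = 13.5 / 0.6019 = 22.429 m

z_c = 22.43 m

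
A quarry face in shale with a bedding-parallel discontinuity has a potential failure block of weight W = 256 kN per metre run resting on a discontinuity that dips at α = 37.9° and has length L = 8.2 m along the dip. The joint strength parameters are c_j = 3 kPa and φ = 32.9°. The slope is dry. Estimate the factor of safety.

Resolving the block weight along and normal to the plane and applying the Mohr–Coulomb strength on the joint:
N' = W cosα = 256·cos37.9° = 202.0 kN/m
Driving force T = W sinα = 256·sin37.9° = 157.3 kN/m
Resisting force R = c_j·L + N'·tanφ = 3·8.2 + 202.0·tan32.9° = 24.6 + 130.7 = 155.3 kN/m
FS = R / T = 155.3 / 157.3 = 0.987

FS = 0.99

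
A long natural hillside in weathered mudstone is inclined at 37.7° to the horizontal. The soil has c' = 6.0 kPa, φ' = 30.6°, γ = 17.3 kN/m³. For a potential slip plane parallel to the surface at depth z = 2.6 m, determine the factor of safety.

For an infinite slope with a slip plane parallel to the surface (no pore pressure): FS = [c' + γz cos²β tanφ'] / [γz sinβ cosβ].
γz = 17.3·2.6 = 44.98 kN/m²
Numerator = 6.0 + 44.98·cos²37.7°·tan30.6° = 6.0 + 44.98·0.6260·0.5914 = 22.653 kPa
Denominator = 44.98·sin37.7°·cos37.7° = 44.98·0.6115·0.7912 = 21.764 kPa
FS = 22.653 / 21.764 = 1.041

FS = 1.04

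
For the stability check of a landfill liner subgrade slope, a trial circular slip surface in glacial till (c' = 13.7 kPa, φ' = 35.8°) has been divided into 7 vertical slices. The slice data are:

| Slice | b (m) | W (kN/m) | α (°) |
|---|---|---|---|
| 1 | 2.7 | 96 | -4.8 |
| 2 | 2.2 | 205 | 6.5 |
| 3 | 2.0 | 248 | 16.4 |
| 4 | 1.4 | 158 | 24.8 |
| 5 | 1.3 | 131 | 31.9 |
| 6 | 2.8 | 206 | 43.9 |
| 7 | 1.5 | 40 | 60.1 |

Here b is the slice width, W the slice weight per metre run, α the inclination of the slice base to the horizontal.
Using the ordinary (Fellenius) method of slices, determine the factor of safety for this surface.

FS = 2.32

Ordinary method of slices: FS = Σ[c'·Δl_i + (W_i cosα_i)·tanφ'] / Σ W_i sinα_i, with Δl_i = b_i / cosα_i.
Slice 1: Δl = 2.7/cos(-4.8°) = 2.710 m; N'_1 = 96·cos(-4.8°) = 95.7; c'Δl = 37.12; W sinα = -8.0
Slice 2: Δl = 2.2/cos6.5° = 2.214 m; N'_2 = 205·cos6.5° = 203.7; c'Δl = 30.33; W sinα = 23.2
Slice 3: Δl = 2.0/cos16.4° = 2.085 m; N'_3 = 248·cos16.4° = 237.9; c'Δl = 28.56; W sinα = 70.0
Slice 4: Δl = 1.4/cos24.8° = 1.542 m; N'_4 = 158·cos24.8° = 143.4; c'Δl = 21.13; W sinα = 66.3
Slice 5: Δl = 1.3/cos31.9° = 1.531 m; N'_5 = 131·cos31.9° = 111.2; c'Δl = 20.98; W sinα = 69.2
Slice 6: Δl = 2.8/cos43.9° = 3.886 m; N'_6 = 206·cos43.9° = 148.4; c'Δl = 53.24; W sinα = 142.8
Slice 7: Δl = 1.5/cos60.1° = 3.009 m; N'_7 = 40·cos60.1° = 19.9; c'Δl = 41.22; W sinα = 34.7
Σc'Δl = 232.6 kN/m; ΣN' = 960.3 kN/m; ΣW sinα = 398.2 kN/m
Resisting = 232.6 + 960.3·tan35.8° = 232.6 + 692.6 = 925.2 kN/m
FS = 925.2 / 398.2 = 2.323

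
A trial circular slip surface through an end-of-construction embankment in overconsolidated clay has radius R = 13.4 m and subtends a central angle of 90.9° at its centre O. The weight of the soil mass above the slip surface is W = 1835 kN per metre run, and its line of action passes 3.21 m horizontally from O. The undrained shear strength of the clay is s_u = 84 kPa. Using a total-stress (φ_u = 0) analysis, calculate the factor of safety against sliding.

FS = 4.06

Taking moments about the centre O, the resisting moment is provided by the undrained shear strength acting along the arc:
Arc length L_a = R·θ = 13.4·(90.9°·π/180) = 13.4·1.5865 = 21.26 m
M_R = s_u·L_a·R = 84·21.26·13.4 = 23929.3 kN·m/m
M_D = W·d = 1835·3.21 = 5890.4 kN·m/m
FS = M_R / M_D = 23929.3 / 5890.4 = 4.062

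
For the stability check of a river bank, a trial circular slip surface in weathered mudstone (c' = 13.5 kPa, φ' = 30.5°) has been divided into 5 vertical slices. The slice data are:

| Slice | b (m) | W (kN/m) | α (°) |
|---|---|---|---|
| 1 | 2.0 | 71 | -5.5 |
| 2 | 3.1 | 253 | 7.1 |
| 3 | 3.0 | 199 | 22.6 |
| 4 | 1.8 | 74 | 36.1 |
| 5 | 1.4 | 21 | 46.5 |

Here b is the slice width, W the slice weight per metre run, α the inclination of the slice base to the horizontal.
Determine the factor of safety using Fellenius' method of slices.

FS = 3.21

Ordinary method of slices: FS = Σ[c'·Δl_i + (W_i cosα_i)·tanφ'] / Σ W_i sinα_i, with Δl_i = b_i / cosα_i.
Slice 1: Δl = 2.0/cos(-5.5°) = 2.009 m; N'_1 = 71·cos(-5.5°) = 70.7; c'Δl = 27.12; W sinα = -6.8
Slice 2: Δl = 3.1/cos7.1° = 3.124 m; N'_2 = 253·cos7.1° = 251.1; c'Δl = 42.17; W sinα = 31.3
Slice 3: Δl = 3.0/cos22.6° = 3.250 m; N'_3 = 199·cos22.6° = 183.7; c'Δl = 43.87; W sinα = 76.5
Slice 4: Δl = 1.8/cos36.1° = 2.228 m; N'_4 = 74·cos36.1° = 59.8; c'Δl = 30.07; W sinα = 43.6
Slice 5: Δl = 1.4/cos46.5° = 2.034 m; N'_5 = 21·cos46.5° = 14.5; c'Δl = 27.46; W sinα = 15.2
Σc'Δl = 170.7 kN/m; ΣN' = 579.7 kN/m; ΣW sinα = 159.8 kN/m
Resisting = 170.7 + 579.7·tan30.5° = 170.7 + 341.5 = 512.2 kN/m
FS = 512.2 / 159.8 = 3.206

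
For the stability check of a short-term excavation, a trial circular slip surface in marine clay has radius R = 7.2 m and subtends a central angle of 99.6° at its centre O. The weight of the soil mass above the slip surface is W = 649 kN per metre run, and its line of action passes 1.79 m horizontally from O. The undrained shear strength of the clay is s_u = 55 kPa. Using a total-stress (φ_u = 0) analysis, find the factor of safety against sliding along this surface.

FS = 4.27

Taking moments about the centre O, the resisting moment is provided by the undrained shear strength acting along the arc:
Arc length L_a = R·θ = 7.2·(99.6°·π/180) = 7.2·1.7383 = 12.52 m
M_R = s_u·L_a·R = 55·12.52·7.2 = 4956.4 kN·m/m
M_D = W·d = 649·1.79 = 1161.7 kN·m/m
FS = M_R / M_D = 4956.4 / 1161.7 = 4.266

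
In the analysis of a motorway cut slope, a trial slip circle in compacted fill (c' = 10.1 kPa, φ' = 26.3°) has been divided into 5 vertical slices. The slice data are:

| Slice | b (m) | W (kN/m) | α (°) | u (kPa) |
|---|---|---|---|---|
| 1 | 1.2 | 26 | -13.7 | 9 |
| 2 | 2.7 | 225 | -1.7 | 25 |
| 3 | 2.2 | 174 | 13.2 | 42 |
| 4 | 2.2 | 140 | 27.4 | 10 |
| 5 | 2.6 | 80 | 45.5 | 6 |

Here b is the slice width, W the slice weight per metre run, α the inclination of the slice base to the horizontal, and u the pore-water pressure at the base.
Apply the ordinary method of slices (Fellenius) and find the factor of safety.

FS = 2.11

Ordinary method of slices: FS = Σ[c'·Δl_i + (W_i cosα_i − u_i·Δl_i)·tanφ'] / Σ W_i sinα_i, with Δl_i = b_i / cosα_i.
Slice 1: Δl = 1.2/cos(-13.7°) = 1.235 m; N'_1 = 26·cos(-13.7°) − 9·1.235 = 14.1; c'Δl = 12.47; W sinα = -6.2
Slice 2: Δl = 2.7/cos(-1.7°) = 2.701 m; N'_2 = 225·cos(-1.7°) − 25·2.701 = 157.4; c'Δl = 27.28; W sinα = -6.7
Slice 3: Δl = 2.2/cos13.2° = 2.260 m; N'_3 = 174·cos13.2° − 42·2.260 = 74.5; c'Δl = 22.82; W sinα = 39.7
Slice 4: Δl = 2.2/cos27.4° = 2.478 m; N'_4 = 140·cos27.4° − 10·2.478 = 99.5; c'Δl = 25.03; W sinα = 64.4
Slice 5: Δl = 2.6/cos45.5° = 3.709 m; N'_5 = 80·cos45.5° − 6·3.709 = 33.8; c'Δl = 37.47; W sinα = 57.1
Σc'Δl = 125.1 kN/m; ΣN' = 379.3 kN/m; ΣW sinα = 148.4 kN/m
Resisting = 125.1 + 379.3·tan26.3° = 125.1 + 187.5 = 312.6 kN/m
FS = 312.6 / 148.4 = 2.106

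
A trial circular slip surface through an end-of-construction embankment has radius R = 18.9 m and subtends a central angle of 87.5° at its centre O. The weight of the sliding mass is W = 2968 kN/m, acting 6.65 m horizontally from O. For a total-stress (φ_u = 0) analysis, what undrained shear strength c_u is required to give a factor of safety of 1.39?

c_u = 50.3 kPa

FS = c_u·L_a·R / (W·d), so c_u = FS·W·d / (L_a·R).
Arc length L_a = R·θ = 18.9·(87.5°·π/180) = 18.9·1.5272 = 28.86 m
c_u = 1.39·2968·6.65 / (28.86·18.9) = 27434.7 / 545.52 = 50.29 kPa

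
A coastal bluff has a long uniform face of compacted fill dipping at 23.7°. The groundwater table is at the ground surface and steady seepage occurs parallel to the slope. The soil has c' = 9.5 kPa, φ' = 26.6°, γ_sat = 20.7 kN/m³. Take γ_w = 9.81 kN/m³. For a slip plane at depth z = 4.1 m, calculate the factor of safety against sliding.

With seepage parallel to the slope and the water table at the surface, the effective normal stress on the slip plane uses the buoyant unit weight γ' = γ_sat − γ_w while the driving shear stress uses γ_sat:
FS = [c' + γ' z cos²β tanφ'] / [γ_sat z sinβ cosβ]
γ' = 20.7 − 9.81 = 10.89 kN/m³
Numerator = 9.5 + 10.89·4.1·cos²23.7°·tan26.6° = 9.5 + 10.89·4.1·0.8384·0.5008 = 28.246 kPa
Denominator = 20.7·4.1·sin23.7°·cos23.7° = 20.7·4.1·0.4019·0.9157 = 31.236 kPa
FS = 28.246 / 31.236 = 0.904

FS = 0.90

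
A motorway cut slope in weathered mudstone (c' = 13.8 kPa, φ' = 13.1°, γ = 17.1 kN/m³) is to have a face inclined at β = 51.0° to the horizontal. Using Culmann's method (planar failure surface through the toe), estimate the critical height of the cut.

H_c = 11.58 m

Culmann's analysis gives the critical failure plane at α_cr = (β + φ')/2 = (51.0 + 13.1)/2 = 32.0°, and the critical height
H_c = (4c'/γ) · sinβ cosφ' / [1 − cos(β − φ')]
    = (4·13.8/17.1) · sin51.0°·cos13.1° / [1 − cos(37.9°)]
    = 3.228 · 0.7771·0.9740 / [1 − 0.7891]
    = 3.228 · 0.7569 / 0.2109
    = 11.58 m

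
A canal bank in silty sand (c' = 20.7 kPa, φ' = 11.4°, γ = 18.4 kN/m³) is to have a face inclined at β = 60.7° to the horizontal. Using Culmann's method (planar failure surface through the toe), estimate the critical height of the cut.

Culmann's analysis gives the critical failure plane at α_cr = (β + φ')/2 = (60.7 + 11.4)/2 = 36.1°, and the critical height
H_c = (4c'/γ) · sinβ cosφ' / [1 − cos(β − φ')]
    = (4·20.7/18.4) · sin60.7°·cos11.4° / [1 − cos(49.3°)]
    = 4.500 · 0.8721·0.9803 / [1 − 0.6521]
    = 4.500 · 0.8549 / 0.3479
    = 11.06 m

H_c = 11.06 m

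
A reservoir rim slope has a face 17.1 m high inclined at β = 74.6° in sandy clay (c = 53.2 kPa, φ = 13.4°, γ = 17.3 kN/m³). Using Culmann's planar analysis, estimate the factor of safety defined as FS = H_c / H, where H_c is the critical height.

FS = 1.30

H_c = (4c/γ) · sinβ cosφ / [1 − cos(β − φ)]
    = (4·53.2/17.3) · sin74.6°·cos13.4° / [1 − cos61.2°]
    = 12.301 · 0.9378 / 0.5182 = 22.26 m
FS = H_c / H = 22.26 / 17.1 = 1.302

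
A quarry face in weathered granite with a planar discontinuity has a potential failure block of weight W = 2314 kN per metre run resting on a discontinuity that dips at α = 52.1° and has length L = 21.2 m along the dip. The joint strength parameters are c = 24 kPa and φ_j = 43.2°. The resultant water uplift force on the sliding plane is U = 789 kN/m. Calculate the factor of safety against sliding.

Resolving the block weight along and normal to the plane and applying the Mohr–Coulomb strength on the joint:
N' = W cosα − U = 2314·cos52.1° − 789 = 632.5 kN/m
Driving force T = W sinα = 2314·sin52.1° = 1825.9 kN/m
Resisting force R = c·L + N'·tanφ_j = 24·21.2 + 632.5·tan43.2° = 508.8 + 593.9 = 1102.7 kN/m
FS = R / T = 1102.7 / 1825.9 = 0.604

FS = 0.60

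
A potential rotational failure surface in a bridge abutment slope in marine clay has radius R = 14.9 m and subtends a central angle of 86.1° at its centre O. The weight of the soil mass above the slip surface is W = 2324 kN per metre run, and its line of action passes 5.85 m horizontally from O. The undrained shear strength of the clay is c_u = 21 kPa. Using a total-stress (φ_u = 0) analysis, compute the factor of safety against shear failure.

FS = 0.52

Taking moments about the centre O, the resisting moment is provided by the undrained shear strength acting along the arc:
Arc length L_a = R·θ = 14.9·(86.1°·π/180) = 14.9·1.5027 = 22.39 m
M_R = c_u·L_a·R = 21·22.39·14.9 = 7006.0 kN·m/m
M_D = W·d = 2324·5.85 = 13595.4 kN·m/m
FS = M_R / M_D = 7006.0 / 13595.4 = 0.515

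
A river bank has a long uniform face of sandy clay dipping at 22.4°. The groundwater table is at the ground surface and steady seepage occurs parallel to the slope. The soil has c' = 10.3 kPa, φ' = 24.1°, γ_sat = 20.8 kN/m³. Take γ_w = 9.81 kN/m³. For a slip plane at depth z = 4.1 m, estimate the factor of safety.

With seepage parallel to the slope and the water table at the surface, the effective normal stress on the slip plane uses the buoyant unit weight γ' = γ_sat − γ_w while the driving shear stress uses γ_sat:
FS = [c' + γ' z cos²β tanφ'] / [γ_sat z sinβ cosβ]
γ' = 20.8 − 9.81 = 10.99 kN/m³
Numerator = 10.3 + 10.99·4.1·cos²22.4°·tan24.1° = 10.3 + 10.99·4.1·0.8548·0.4473 = 27.529 kPa
Denominator = 20.8·4.1·sin22.4°·cos22.4° = 20.8·4.1·0.3811·0.9245 = 30.046 kPa
FS = 27.529 / 30.046 = 0.916

FS = 0.92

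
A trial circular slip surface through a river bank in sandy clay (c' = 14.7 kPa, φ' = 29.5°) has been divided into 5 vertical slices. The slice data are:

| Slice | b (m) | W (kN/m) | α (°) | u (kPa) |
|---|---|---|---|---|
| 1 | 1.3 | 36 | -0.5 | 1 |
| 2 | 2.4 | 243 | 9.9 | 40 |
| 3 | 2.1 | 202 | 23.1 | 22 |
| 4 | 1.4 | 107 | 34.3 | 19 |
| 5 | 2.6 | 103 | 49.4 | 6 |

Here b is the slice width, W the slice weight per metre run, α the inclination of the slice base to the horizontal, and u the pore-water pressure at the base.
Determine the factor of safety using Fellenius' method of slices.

Ordinary method of slices: FS = Σ[c'·Δl_i + (W_i cosα_i − u_i·Δl_i)·tanφ'] / Σ W_i sinα_i, with Δl_i = b_i / cosα_i.
Slice 1: Δl = 1.3/cos(-0.5°) = 1.300 m; N'_1 = 36·cos(-0.5°) − 1·1.300 = 34.7; c'Δl = 19.11; W sinα = -0.3
Slice 2: Δl = 2.4/cos9.9° = 2.436 m; N'_2 = 243·cos9.9° − 40·2.436 = 141.9; c'Δl = 35.81; W sinα = 41.8
Slice 3: Δl = 2.1/cos23.1° = 2.283 m; N'_3 = 202·cos23.1° − 22·2.283 = 135.6; c'Δl = 33.56; W sinα = 79.3
Slice 4: Δl = 1.4/cos34.3° = 1.695 m; N'_4 = 107·cos34.3° − 19·1.695 = 56.2; c'Δl = 24.91; W sinα = 60.3
Slice 5: Δl = 2.6/cos49.4° = 3.995 m; N'_5 = 103·cos49.4° − 6·3.995 = 43.1; c'Δl = 58.73; W sinα = 78.2
Σc'Δl = 172.1 kN/m; ΣN' = 411.5 kN/m; ΣW sinα = 259.2 kN/m
Resisting = 172.1 + 411.5·tan29.5° = 172.1 + 232.8 = 404.9 kN/m
FS = 404.9 / 259.2 = 1.562

FS = 1.56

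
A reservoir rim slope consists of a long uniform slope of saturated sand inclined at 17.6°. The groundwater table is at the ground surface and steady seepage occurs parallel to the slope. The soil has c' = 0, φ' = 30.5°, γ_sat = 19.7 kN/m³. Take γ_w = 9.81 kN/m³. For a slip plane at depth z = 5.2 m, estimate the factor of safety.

With seepage parallel to the slope and the water table at the surface, the effective normal stress on the slip plane uses the buoyant unit weight γ' = γ_sat − γ_w while the driving shear stress uses γ_sat:
FS = [c' + γ' z cos²β tanφ'] / [γ_sat z sinβ cosβ]
(For c' = 0 this reduces to FS = (γ'/γ_sat)·tanφ'/tanβ.)
γ' = 19.7 − 9.81 = 9.89 kN/m³
Numerator = 0.0 + 9.89·5.2·cos²17.6°·tan30.5° = 0.0 + 9.89·5.2·0.9086·0.5890 = 27.524 kPa
Denominator = 19.7·5.2·sin17.6°·cos17.6° = 19.7·5.2·0.3024·0.9532 = 29.525 kPa
FS = 27.524 / 29.525 = 0.932

FS = 0.93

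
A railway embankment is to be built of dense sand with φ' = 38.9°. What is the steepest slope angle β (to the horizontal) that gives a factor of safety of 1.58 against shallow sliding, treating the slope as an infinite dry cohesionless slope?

β = 27.1°

For an infinite dry cohesionless slope FS = tanφ'/tanβ, so tanβ = tanφ' / FS.
tanβ = tan38.9° / 1.58 = 0.8069 / 1.58 = 0.5107
β = arctan(0.5107) = 27.05°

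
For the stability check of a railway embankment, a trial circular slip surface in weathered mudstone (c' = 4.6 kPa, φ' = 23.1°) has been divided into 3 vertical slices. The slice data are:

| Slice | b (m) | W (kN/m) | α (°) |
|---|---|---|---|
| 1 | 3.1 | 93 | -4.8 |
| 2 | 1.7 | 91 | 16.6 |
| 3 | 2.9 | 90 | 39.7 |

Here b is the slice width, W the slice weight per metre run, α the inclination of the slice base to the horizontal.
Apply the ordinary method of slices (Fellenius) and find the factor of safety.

FS = 1.93

Ordinary method of slices: FS = Σ[c'·Δl_i + (W_i cosα_i)·tanφ'] / Σ W_i sinα_i, with Δl_i = b_i / cosα_i.
Slice 1: Δl = 3.1/cos(-4.8°) = 3.111 m; N'_1 = 93·cos(-4.8°) = 92.7; c'Δl = 14.31; W sinα = -7.8
Slice 2: Δl = 1.7/cos16.6° = 1.774 m; N'_2 = 91·cos16.6° = 87.2; c'Δl = 8.16; W sinα = 26.0
Slice 3: Δl = 2.9/cos39.7° = 3.769 m; N'_3 = 90·cos39.7° = 69.2; c'Δl = 17.34; W sinα = 57.5
Σc'Δl = 39.8 kN/m; ΣN' = 249.1 kN/m; ΣW sinα = 75.7 kN/m
Resisting = 39.8 + 249.1·tan23.1° = 39.8 + 106.3 = 146.1 kN/m
FS = 146.1 / 75.7 = 1.929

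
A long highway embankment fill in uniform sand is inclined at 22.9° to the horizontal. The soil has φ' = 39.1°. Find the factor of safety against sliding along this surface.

FS = 1.92

For a dry cohesionless infinite slope the factor of safety is FS = tanφ' / tanβ.
FS = tan39.1° / tan22.9° = 0.8127 / 0.4224 = 1.924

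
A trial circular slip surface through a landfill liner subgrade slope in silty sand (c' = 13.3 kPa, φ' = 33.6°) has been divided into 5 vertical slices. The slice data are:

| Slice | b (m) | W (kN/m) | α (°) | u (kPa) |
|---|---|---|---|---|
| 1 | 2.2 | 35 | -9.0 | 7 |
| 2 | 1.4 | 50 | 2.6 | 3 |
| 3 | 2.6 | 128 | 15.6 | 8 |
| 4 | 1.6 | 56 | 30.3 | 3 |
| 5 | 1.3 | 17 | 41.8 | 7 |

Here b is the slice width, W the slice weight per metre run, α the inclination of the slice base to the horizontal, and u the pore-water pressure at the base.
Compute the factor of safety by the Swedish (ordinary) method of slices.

Ordinary method of slices: FS = Σ[c'·Δl_i + (W_i cosα_i − u_i·Δl_i)·tanφ'] / Σ W_i sinα_i, with Δl_i = b_i / cosα_i.
Slice 1: Δl = 2.2/cos(-9.0°) = 2.227 m; N'_1 = 35·cos(-9.0°) − 7·2.227 = 19.0; c'Δl = 29.62; W sinα = -5.5
Slice 2: Δl = 1.4/cos2.6° = 1.401 m; N'_2 = 50·cos2.6° − 3·1.401 = 45.7; c'Δl = 18.64; W sinα = 2.3
Slice 3: Δl = 2.6/cos15.6° = 2.699 m; N'_3 = 128·cos15.6° − 8·2.699 = 101.7; c'Δl = 35.90; W sinα = 34.4
Slice 4: Δl = 1.6/cos30.3° = 1.853 m; N'_4 = 56·cos30.3° − 3·1.853 = 42.8; c'Δl = 24.65; W sinα = 28.3
Slice 5: Δl = 1.3/cos41.8° = 1.744 m; N'_5 = 17·cos41.8° − 7·1.744 = 0.5; c'Δl = 23.19; W sinα = 11.3
Σc'Δl = 132.0 kN/m; ΣN' = 209.7 kN/m; ΣW sinα = 70.8 kN/m
Resisting = 132.0 + 209.7·tan33.6° = 132.0 + 139.3 = 271.3 kN/m
FS = 271.3 / 70.8 = 3.832

FS = 3.83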